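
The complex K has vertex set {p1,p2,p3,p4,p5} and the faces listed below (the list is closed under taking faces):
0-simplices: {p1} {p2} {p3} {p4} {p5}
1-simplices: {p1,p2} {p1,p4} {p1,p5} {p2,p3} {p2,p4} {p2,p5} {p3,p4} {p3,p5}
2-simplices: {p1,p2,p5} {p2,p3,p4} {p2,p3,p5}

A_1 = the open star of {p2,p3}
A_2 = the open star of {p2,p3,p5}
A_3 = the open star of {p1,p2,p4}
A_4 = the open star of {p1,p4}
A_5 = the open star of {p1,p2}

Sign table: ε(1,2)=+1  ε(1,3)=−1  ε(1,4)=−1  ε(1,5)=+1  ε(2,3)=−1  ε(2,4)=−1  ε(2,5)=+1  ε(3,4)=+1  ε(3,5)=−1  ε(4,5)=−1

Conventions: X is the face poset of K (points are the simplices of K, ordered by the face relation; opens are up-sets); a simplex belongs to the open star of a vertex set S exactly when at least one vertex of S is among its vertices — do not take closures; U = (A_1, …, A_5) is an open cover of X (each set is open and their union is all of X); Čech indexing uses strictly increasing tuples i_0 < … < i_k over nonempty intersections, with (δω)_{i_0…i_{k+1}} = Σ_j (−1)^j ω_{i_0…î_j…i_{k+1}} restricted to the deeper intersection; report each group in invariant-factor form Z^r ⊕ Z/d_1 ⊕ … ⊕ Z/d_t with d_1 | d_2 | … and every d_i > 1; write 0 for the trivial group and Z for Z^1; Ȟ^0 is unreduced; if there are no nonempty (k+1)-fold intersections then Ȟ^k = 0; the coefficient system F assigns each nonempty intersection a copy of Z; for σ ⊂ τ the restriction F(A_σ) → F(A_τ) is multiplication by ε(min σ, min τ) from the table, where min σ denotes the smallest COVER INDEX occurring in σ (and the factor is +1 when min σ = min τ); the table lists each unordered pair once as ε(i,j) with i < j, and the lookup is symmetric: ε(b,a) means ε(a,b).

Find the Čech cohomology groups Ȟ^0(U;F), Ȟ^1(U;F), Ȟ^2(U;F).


Ȟ^0(U;F) ≅ Z, Ȟ^1(U;F) ≅ 0 and Ȟ^2(U;F) ≅ 0

intersection data:
  A1={{p2},{p3},{p1,p2},{p2,p3},{p2,p4},{p2,p5},{p3,p4},{p3,p5},{p1,p2,p5},{p2,p3,p4},{p2,p3,p5}} A2={{p2},{p3},{p5},{p1,p2},{p1,p5},{p2,p3},{p2,p4},{p2,p5},{p3,p4},{p3,p5},{p1,p2,p5},{p2,p3,p4},{p2,p3,p5}} A3={{p1},{p2},{p4},{p1,p2},{p1,p4},{p1,p5},{p2,p3},{p2,p4},{p2,p5},{p3,p4},{p1,p2,p5},{p2,p3,p4},{p2,p3,p5}} A4={{p1},{p4},{p1,p2},{p1,p4},{p1,p5},{p2,p4},{p3,p4},{p1,p2,p5},{p2,p3,p4}} A5={{p1},{p2},{p1,p2},{p1,p4},{p1,p5},{p2,p3},{p2,p4},{p2,p5},{p1,p2,p5},{p2,p3,p4},{p2,p3,p5}}
  A12={{p2},{p3},{p1,p2},{p2,p3},{p2,p4},{p2,p5},{p3,p4},{p3,p5},{p1,p2,p5},{p2,p3,p4},{p2,p3,p5}} A13={{p2},{p1,p2},{p2,p3},{p2,p4},{p2,p5},{p3,p4},{p1,p2,p5},{p2,p3,p4},{p2,p3,p5}} A14={{p1,p2},{p2,p4},{p3,p4},{p1,p2,p5},{p2,p3,p4}} A15={{p2},{p1,p2},{p2,p3},{p2,p4},{p2,p5},{p1,p2,p5},{p2,p3,p4},{p2,p3,p5}} A23={{p2},{p1,p2},{p1,p5},{p2,p3},{p2,p4},{p2,p5},{p3,p4},{p1,p2,p5},{p2,p3,p4},{p2,p3,p5}} A24={{p1,p2},{p1,p5},{p2,p4},{p3,p4},{p1,p2,p5},{p2,p3,p4}} A25={{p2},{p1,p2},{p1,p5},{p2,p3},{p2,p4},{p2,p5},{p1,p2,p5},{p2,p3,p4},{p2,p3,p5}} A34={{p1},{p4},{p1,p2},{p1,p4},{p1,p5},{p2,p4},{p3,p4},{p1,p2,p5},{p2,p3,p4}} A35={{p1},{p2},{p1,p2},{p1,p4},{p1,p5},{p2,p3},{p2,p4},{p2,p5},{p1,p2,p5},{p2,p3,p4},{p2,p3,p5}} A45={{p1},{p1,p2},{p1,p4},{p1,p5},{p2,p4},{p1,p2,p5},{p2,p3,p4}}
  A123={{p2},{p1,p2},{p2,p3},{p2,p4},{p2,p5},{p3,p4},{p1,p2,p5},{p2,p3,p4},{p2,p3,p5}} A124={{p1,p2},{p2,p4},{p3,p4},{p1,p2,p5},{p2,p3,p4}} A125={{p2},{p1,p2},{p2,p3},{p2,p4},{p2,p5},{p1,p2,p5},{p2,p3,p4},{p2,p3,p5}} A134={{p1,p2},{p2,p4},{p3,p4},{p1,p2,p5},{p2,p3,p4}} A135={{p2},{p1,p2},{p2,p3},{p2,p4},{p2,p5},{p1,p2,p5},{p2,p3,p4},{p2,p3,p5}} A145={{p1,p2},{p2,p4},{p1,p2,p5},{p2,p3,p4}} A234={{p1,p2},{p1,p5},{p2,p4},{p3,p4},{p1,p2,p5},{p2,p3,p4}} A235={{p2},{p1,p2},{p1,p5},{p2,p3},{p2,p4},{p2,p5},{p1,p2,p5},{p2,p3,p4},{p2,p3,p5}} A245={{p1,p2},{p1,p5},{p2,p4},{p1,p2,p5},{p2,p3,p4}} A345={{p1},{p1,p2},{p1,p4},{p1,p5},{p2,p4},{p1,p2,p5},{p2,p3,p4}}
  A1234={{p1,p2},{p2,p4},{p3,p4},{p1,p2,p5},{p2,p3,p4}} A1235={{p2},{p1,p2},{p2,p3},{p2,p4},{p2,p5},{p1,p2,p5},{p2,p3,p4},{p2,p3,p5}} A1245={{p1,p2},{p2,p4},{p1,p2,p5},{p2,p3,p4}} A1345={{p1,p2},{p2,p4},{p1,p2,p5},{p2,p3,p4}} A2345={{p1,p2},{p1,p5},{p2,p4},{p1,p2,p5},{p2,p3,p4}}
  A12345={{p1,p2},{p2,p4},{p1,p2,p5},{p2,p3,p4}}
C dims 5,10,10,5; δ0: rk 4, SNF 1^4; δ1: rk 6, SNF 1^6; δ2: rk 4, SNF 1^4
Ȟ^0 = (5 − 4) − 0 = 1, so Ȟ^0 ≅ Z
Ȟ^1 = (10 − 6) − 4 = 0, so Ȟ^1 ≅ 0
Ȟ^2 = (10 − 4) − 6 = 0, so Ȟ^2 ≅ 0


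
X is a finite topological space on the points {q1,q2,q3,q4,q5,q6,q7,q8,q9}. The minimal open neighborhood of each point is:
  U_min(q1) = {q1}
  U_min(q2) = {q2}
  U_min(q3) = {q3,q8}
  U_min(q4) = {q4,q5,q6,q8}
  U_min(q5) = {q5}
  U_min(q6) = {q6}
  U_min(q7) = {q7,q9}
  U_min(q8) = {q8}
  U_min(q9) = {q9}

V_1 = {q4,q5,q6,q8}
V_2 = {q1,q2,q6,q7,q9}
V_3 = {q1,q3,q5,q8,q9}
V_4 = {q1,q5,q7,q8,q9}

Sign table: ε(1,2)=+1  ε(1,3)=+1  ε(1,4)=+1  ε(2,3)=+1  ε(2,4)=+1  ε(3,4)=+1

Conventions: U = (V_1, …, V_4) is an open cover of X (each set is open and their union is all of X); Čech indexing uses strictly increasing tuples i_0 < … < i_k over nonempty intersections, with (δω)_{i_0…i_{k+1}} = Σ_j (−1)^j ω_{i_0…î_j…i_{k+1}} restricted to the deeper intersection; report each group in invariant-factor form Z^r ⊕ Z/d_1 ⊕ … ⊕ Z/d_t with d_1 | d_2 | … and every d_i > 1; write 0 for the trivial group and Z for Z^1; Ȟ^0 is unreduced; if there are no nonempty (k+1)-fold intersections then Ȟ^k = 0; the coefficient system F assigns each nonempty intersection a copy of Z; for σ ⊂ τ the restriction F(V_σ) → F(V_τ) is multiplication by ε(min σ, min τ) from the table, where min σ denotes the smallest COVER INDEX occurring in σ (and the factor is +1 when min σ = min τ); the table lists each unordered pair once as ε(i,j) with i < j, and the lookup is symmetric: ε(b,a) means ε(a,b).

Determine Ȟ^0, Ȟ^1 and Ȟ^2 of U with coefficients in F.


Ȟ^0 ≅ Z; Ȟ^1 ≅ Z; Ȟ^2 ≅ 0

intersection data:
  V12={q6} V13={q5,q8} V14={q5,q8} V23={q1,q9} V24={q1,q7,q9} V34={q1,q5,q8,q9}
  V134={q5,q8} V234={q1,q9}
C dims 4,6,2; δ0: rk 3, SNF 1^3; δ1: rk 2, SNF 1^2
Ȟ^0 = (4 − 3) − 0 = 1, so Ȟ^0 ≅ Z
Ȟ^1 = (6 − 2) − 3 = 1, so Ȟ^1 ≅ Z
Ȟ^2 = (2 − 0) − 2 = 0, so Ȟ^2 ≅ 0


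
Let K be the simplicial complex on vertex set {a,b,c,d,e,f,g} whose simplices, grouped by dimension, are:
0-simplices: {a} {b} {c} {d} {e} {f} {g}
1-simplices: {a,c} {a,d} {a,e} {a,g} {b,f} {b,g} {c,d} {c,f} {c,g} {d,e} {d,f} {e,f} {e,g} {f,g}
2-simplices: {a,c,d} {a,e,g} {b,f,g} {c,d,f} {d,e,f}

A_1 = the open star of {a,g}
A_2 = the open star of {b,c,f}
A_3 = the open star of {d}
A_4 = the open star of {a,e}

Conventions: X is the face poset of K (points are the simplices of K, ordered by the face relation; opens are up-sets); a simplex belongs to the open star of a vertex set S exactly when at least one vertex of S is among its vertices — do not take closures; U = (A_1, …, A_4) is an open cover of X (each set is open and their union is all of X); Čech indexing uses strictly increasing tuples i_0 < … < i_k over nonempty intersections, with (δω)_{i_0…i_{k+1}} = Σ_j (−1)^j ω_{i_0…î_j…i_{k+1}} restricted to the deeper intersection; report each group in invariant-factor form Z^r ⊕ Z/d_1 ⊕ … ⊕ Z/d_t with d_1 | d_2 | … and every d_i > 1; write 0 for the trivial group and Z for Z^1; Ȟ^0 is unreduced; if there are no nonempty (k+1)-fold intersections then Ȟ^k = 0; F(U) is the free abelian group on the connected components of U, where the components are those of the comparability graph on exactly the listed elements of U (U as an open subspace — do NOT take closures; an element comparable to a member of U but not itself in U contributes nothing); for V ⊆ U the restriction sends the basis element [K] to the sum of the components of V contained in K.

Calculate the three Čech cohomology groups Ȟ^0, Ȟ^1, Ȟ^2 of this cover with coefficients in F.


Ȟ^0 = Z; Ȟ^1 = Z^3; Ȟ^2 = 0

cover nerve:
  A1={{a},{g},{a,c},{a,d},{a,e},{a,g},{b,g},{c,g},{e,g},{f,g},{a,c,d},{a,e,g},{b,f,g}} A2={{b},{c},{f},{a,c},{b,f},{b,g},{c,d},{c,f},{c,g},{d,f},{e,f},{f,g},{a,c,d},{b,f,g},{c,d,f},{d,e,f}} A3={{d},{a,d},{c,d},{d,e},{d,f},{a,c,d},{c,d,f},{d,e,f}} A4={{a},{e},{a,c},{a,d},{a,e},{a,g},{d,e},{e,f},{e,g},{a,c,d},{a,e,g},{d,e,f}}
  A12={{a,c},{b,g},{c,g},{f,g},{a,c,d},{b,f,g}} A13={{a,d},{a,c,d}} A14={{a},{a,c},{a,d},{a,e},{a,g},{e,g},{a,c,d},{a,e,g}} A23={{c,d},{d,f},{a,c,d},{c,d,f},{d,e,f}} A24={{a,c},{e,f},{a,c,d},{d,e,f}} A34={{a,d},{d,e},{a,c,d},{d,e,f}}
  A123={{a,c,d}} A124={{a,c},{a,c,d}} A134={{a,d},{a,c,d}} A234={{a,c,d},{d,e,f}}
  A1234={{a,c,d}}
components per intersection:
  A1: {{a},{g},{a,c},{a,d},{a,e},{a,g},{b,g},{c,g},{e,g},{f,g},{a,c,d},{a,e,g},{b,f,g}}
  A2: {{b},{c},{f},{a,c},{b,f},{b,g},{c,d},{c,f},{c,g},{d,f},{e,f},{f,g},{a,c,d},{b,f,g},{c,d,f},{d,e,f}}
  A3: {{d},{a,d},{c,d},{d,e},{d,f},{a,c,d},{c,d,f},{d,e,f}}
  A4: {{a},{e},{a,c},{a,d},{a,e},{a,g},{d,e},{e,f},{e,g},{a,c,d},{a,e,g},{d,e,f}}
  A12: {{a,c},{a,c,d}} {{b,g},{f,g},{b,f,g}} {{c,g}}
  A13: {{a,d},{a,c,d}}
  A14: {{a},{a,c},{a,d},{a,e},{a,g},{e,g},{a,c,d},{a,e,g}}
  A23: {{c,d},{d,f},{a,c,d},{c,d,f},{d,e,f}}
  A24: {{a,c},{a,c,d}} {{e,f},{d,e,f}}
  A34: {{a,d},{a,c,d}} {{d,e},{d,e,f}}
  A123: {{a,c,d}}
  A124: {{a,c},{a,c,d}}
  A134: {{a,d},{a,c,d}}
  A234: {{a,c,d}} {{d,e,f}}
  A1234: {{a,c,d}}
C dims 4,10,5,1; δ0: rk 3, SNF 1^3; δ1: rk 4, SNF 1^4; δ2: rk 1, SNF 1^1
Ȟ^0: (4−3)−0=1 ⇒ Z
Ȟ^1: (10−4)−3=3 ⇒ Z^3
Ȟ^2: (5−1)−4=0 ⇒ 0


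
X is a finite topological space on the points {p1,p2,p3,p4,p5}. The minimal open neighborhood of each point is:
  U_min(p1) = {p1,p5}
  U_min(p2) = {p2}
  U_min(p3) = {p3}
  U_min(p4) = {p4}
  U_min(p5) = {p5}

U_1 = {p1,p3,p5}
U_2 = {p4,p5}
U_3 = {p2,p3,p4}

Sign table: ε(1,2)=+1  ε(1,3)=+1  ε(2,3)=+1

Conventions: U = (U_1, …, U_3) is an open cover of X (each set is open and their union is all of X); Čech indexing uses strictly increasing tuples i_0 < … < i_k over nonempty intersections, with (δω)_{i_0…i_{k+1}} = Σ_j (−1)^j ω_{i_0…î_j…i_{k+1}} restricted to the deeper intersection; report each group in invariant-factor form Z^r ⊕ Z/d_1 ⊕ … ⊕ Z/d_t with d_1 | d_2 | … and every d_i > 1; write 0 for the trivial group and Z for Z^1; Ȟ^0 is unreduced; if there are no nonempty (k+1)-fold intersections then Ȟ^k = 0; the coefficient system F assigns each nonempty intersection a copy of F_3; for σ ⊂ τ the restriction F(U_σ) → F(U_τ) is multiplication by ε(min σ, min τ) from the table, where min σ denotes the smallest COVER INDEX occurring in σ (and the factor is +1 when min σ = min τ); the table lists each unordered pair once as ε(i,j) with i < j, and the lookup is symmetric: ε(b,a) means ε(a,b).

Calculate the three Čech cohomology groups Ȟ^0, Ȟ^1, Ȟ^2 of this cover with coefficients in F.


nerve simplices:
  U12={p5} U13={p3} U23={p4}
C dims 3,3; δ0: rk_F3 2
degree 0: 3−2−0 = 1 → Ȟ^0 ≅ Z/3
degree 1: 3−0−2 = 1 → Ȟ^1 ≅ Z/3
degree 2: 0−0−0 = 0 → Ȟ^2 ≅ 0

Ȟ^0(U;F) ≅ Z/3, Ȟ^1(U;F) ≅ Z/3, Ȟ^2(U;F) ≅ 0


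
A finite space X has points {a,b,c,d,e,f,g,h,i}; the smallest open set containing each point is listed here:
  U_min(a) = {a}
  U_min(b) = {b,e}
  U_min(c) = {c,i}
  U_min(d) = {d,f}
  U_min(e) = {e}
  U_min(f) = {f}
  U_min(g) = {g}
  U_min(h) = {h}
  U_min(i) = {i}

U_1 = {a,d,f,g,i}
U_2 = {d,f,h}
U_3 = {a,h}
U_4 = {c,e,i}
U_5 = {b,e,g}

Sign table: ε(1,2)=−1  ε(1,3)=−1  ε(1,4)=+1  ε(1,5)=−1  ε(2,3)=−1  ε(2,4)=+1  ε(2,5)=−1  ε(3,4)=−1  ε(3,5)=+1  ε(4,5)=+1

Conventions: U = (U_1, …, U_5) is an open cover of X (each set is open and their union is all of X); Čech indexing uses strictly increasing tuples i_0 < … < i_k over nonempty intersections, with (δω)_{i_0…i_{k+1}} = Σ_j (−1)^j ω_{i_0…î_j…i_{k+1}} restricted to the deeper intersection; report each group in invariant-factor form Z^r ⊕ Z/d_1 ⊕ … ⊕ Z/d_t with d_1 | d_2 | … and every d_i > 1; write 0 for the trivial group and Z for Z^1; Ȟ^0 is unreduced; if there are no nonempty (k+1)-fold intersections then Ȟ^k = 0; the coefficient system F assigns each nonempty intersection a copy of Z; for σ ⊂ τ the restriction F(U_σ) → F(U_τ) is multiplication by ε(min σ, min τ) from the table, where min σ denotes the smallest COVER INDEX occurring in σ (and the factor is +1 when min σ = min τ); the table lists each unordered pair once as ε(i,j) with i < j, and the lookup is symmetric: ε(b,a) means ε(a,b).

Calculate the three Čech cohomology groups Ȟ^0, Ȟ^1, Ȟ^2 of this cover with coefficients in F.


nonempty overlaps:
  U12={d,f} U13={a} U14={i} U15={g} U23={h} U45={e}
C dims 5,6; δ0: rk 5, SNF 1^4·2
degree 0: 5−5−0 = 0 → Ȟ^0 ≅ 0
degree 1: 6−0−5 = 1 plus torsion [2] → Ȟ^1 ≅ Z ⊕ Z/2
degree 2: 0−0−0 = 0 → Ȟ^2 ≅ 0

Ȟ^0(U;F) ≅ 0, Ȟ^1(U;F) ≅ Z ⊕ Z/2 and Ȟ^2(U;F) ≅ 0


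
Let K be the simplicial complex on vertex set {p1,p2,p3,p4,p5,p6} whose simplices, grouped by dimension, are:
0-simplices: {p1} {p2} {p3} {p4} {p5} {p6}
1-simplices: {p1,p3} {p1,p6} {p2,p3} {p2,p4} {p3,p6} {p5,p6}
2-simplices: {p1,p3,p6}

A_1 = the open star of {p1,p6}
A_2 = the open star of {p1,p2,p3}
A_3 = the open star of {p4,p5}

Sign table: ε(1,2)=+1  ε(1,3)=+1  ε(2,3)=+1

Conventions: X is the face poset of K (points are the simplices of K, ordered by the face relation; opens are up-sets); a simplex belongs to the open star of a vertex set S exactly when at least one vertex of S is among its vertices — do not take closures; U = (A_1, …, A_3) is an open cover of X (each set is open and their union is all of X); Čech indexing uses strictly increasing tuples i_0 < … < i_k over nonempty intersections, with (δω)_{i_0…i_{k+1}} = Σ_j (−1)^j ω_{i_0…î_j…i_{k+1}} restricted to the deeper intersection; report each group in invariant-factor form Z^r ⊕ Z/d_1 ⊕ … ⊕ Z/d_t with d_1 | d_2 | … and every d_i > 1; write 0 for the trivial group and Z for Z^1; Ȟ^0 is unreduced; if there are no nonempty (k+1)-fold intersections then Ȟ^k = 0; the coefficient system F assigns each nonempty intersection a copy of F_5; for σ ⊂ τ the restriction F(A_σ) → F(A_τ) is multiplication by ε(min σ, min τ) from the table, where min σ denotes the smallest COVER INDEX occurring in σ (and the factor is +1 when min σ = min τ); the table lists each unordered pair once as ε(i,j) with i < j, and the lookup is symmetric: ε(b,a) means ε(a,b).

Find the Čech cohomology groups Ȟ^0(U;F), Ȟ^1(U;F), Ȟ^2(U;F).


Ȟ^0(U;F) ≅ Z/5; Ȟ^1(U;F) ≅ Z/5; Ȟ^2(U;F) ≅ 0

nerve of the cover:
  A1={{p1},{p6},{p1,p3},{p1,p6},{p3,p6},{p5,p6},{p1,p3,p6}} A2={{p1},{p2},{p3},{p1,p3},{p1,p6},{p2,p3},{p2,p4},{p3,p6},{p1,p3,p6}} A3={{p4},{p5},{p2,p4},{p5,p6}}
  A12={{p1},{p1,p3},{p1,p6},{p3,p6},{p1,p3,p6}} A13={{p5,p6}} A23={{p2,p4}}
C dims 3,3; δ0: rk_F5 2
Ȟ^0 = (3 − 2) − 0 = 1, so Ȟ^0 ≅ Z/5
Ȟ^1 = (3 − 0) − 2 = 1, so Ȟ^1 ≅ Z/5
Ȟ^2 = (0 − 0) − 0 = 0, so Ȟ^2 ≅ 0


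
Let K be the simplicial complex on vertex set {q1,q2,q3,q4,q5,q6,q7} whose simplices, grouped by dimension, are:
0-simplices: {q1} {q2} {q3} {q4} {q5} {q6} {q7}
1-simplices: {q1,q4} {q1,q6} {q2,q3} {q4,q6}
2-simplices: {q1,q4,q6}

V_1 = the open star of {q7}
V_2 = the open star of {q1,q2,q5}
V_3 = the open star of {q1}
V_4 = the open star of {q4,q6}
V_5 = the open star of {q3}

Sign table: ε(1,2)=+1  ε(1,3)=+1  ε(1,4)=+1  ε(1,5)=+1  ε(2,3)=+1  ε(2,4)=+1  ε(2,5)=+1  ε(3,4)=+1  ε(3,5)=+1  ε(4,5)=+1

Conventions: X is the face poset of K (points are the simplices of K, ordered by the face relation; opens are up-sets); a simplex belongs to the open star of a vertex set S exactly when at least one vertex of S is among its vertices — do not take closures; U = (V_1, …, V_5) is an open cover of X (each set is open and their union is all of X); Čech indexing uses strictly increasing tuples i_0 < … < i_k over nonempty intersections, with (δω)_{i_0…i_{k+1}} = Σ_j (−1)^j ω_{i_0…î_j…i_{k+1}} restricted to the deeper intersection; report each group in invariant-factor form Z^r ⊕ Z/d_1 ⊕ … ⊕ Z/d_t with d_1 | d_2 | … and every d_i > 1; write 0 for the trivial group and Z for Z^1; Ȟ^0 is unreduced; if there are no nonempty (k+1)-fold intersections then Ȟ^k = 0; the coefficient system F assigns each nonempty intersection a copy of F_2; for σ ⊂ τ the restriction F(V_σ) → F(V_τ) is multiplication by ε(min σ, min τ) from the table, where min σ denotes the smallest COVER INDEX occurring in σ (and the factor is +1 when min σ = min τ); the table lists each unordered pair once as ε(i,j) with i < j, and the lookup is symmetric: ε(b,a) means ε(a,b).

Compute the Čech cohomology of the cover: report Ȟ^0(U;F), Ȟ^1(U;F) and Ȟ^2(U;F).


intersection data:
  V1={{q7}} V2={{q1},{q2},{q5},{q1,q4},{q1,q6},{q2,q3},{q1,q4,q6}} V3={{q1},{q1,q4},{q1,q6},{q1,q4,q6}} V4={{q4},{q6},{q1,q4},{q1,q6},{q4,q6},{q1,q4,q6}} V5={{q3},{q2,q3}}
  V23={{q1},{q1,q4},{q1,q6},{q1,q4,q6}} V24={{q1,q4},{q1,q6},{q1,q4,q6}} V25={{q2,q3}} V34={{q1,q4},{q1,q6},{q1,q4,q6}}
  V234={{q1,q4},{q1,q6},{q1,q4,q6}}
C dims 5,4,1; δ0: rk_F2 3; δ1: rk_F2 1
Ȟ^0 = (5 − 3) − 0 = 2, so Ȟ^0 ≅ Z/2 ⊕ Z/2
Ȟ^1 = (4 − 1) − 3 = 0, so Ȟ^1 ≅ 0
Ȟ^2 = (1 − 0) − 1 = 0, so Ȟ^2 ≅ 0

Ȟ^0 = Z/2 ⊕ Z/2; Ȟ^1 = 0; Ȟ^2 = 0


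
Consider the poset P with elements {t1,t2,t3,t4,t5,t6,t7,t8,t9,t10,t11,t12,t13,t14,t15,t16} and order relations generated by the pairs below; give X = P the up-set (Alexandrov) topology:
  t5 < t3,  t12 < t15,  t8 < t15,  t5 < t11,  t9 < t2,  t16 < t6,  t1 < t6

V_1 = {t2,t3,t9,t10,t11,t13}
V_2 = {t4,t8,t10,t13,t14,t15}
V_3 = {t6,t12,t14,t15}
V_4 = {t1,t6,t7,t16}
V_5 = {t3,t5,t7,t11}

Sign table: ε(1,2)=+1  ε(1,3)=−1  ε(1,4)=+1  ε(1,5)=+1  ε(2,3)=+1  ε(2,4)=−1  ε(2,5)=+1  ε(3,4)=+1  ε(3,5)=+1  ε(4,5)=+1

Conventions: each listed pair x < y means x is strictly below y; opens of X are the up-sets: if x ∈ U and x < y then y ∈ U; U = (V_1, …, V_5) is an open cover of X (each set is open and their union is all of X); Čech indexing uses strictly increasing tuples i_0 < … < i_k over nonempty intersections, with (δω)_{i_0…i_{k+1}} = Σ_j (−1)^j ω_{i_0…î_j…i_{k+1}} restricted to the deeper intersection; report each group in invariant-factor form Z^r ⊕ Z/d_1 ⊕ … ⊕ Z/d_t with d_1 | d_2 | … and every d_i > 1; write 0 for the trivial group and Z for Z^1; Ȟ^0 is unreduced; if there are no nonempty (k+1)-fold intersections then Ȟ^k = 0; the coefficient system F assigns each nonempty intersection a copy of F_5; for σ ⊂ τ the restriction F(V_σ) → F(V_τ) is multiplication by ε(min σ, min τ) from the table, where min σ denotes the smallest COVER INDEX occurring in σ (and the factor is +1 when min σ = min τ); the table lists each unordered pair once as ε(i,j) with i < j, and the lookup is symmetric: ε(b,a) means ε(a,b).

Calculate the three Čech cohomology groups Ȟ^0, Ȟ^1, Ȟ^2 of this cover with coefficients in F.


Ȟ^0 = Z/5, Ȟ^1 = Z/5 and Ȟ^2 = 0

intersection data:
  V12={t10,t13} V15={t3,t11} V23={t14,t15} V34={t6} V45={t7}
C dims 5,5; δ0: rk_F5 4
Ȟ^0 = (5 − 4) − 0 = 1, so Ȟ^0 ≅ Z/5
Ȟ^1 = (5 − 0) − 4 = 1, so Ȟ^1 ≅ Z/5
Ȟ^2 = (0 − 0) − 0 = 0, so Ȟ^2 ≅ 0


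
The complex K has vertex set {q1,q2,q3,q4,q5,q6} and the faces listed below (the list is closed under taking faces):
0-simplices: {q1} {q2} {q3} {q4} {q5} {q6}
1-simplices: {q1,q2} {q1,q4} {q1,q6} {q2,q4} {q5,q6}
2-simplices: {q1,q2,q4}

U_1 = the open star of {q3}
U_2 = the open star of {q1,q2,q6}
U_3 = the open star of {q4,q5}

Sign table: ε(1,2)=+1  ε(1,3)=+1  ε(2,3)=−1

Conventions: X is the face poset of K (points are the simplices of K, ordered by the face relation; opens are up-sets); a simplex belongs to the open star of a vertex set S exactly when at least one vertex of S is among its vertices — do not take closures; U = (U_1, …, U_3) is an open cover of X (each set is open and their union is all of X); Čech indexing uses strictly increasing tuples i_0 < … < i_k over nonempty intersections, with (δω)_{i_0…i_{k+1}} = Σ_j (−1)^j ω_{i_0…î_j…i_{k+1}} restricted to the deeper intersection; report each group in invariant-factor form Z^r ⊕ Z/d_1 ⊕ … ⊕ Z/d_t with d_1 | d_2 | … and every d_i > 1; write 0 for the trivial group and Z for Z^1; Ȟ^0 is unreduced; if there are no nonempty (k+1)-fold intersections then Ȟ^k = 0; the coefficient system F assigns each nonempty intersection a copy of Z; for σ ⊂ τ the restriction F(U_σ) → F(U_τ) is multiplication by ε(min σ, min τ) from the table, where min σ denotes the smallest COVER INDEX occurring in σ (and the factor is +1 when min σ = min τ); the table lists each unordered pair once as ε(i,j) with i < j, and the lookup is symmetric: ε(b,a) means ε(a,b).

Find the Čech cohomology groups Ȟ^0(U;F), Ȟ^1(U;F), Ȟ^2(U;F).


nonempty overlaps:
  U1={{q3}} U2={{q1},{q2},{q6},{q1,q2},{q1,q4},{q1,q6},{q2,q4},{q5,q6},{q1,q2,q4}} U3={{q4},{q5},{q1,q4},{q2,q4},{q5,q6},{q1,q2,q4}}
  U23={{q1,q4},{q2,q4},{q5,q6},{q1,q2,q4}}
C dims 3,1; δ0: rk 1, SNF 1^1
degree 0: 3−1−0 = 2 → Ȟ^0 ≅ Z^2
degree 1: 1−0−1 = 0 → Ȟ^1 ≅ 0
degree 2: 0−0−0 = 0 → Ȟ^2 ≅ 0

Ȟ^0 = Z^2, Ȟ^1 = 0 and Ȟ^2 = 0


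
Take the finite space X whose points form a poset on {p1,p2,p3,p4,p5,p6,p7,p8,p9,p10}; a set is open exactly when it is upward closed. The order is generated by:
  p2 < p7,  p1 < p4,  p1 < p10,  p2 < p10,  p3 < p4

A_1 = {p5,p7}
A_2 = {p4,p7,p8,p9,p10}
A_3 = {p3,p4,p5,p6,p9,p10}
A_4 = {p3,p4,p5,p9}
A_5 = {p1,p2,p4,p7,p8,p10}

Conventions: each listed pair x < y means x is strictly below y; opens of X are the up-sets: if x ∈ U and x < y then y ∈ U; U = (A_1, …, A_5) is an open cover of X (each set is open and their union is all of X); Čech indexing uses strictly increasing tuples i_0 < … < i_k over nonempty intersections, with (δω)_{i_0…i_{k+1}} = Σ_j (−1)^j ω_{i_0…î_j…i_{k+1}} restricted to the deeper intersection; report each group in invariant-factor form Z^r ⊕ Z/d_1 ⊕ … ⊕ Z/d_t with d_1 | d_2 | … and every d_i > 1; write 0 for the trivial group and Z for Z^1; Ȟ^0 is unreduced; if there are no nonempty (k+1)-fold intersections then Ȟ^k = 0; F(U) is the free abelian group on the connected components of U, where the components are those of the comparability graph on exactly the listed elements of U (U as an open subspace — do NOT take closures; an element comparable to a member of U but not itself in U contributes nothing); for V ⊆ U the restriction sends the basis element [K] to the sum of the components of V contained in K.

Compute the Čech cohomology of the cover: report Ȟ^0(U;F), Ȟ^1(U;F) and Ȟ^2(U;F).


Ȟ^0 ≅ Z^5, Ȟ^1 ≅ 0, Ȟ^2 ≅ 0

nonempty overlaps:
  A12={p7} A13={p5} A14={p5} A15={p7} A23={p4,p9,p10} A24={p4,p9} A25={p4,p7,p8,p10} A34={p3,p4,p5,p9} A35={p4,p10} A45={p4}
  A125={p7} A134={p5} A234={p4,p9} A235={p4,p10} A245={p4} A345={p4}
  A2345={p4}
components per intersection:
  A1: {p5} {p7}
  A2: {p4} {p7} {p8} {p9} {p10}
  A3: {p3,p4} {p5} {p6} {p9} {p10}
  A4: {p3,p4} {p5} {p9}
  A5: {p1,p2,p4,p7,p10} {p8}
  A12: {p7}
  A13: {p5}
  A14: {p5}
  A15: {p7}
  A23: {p4} {p9} {p10}
  A24: {p4} {p9}
  A25: {p4} {p7} {p8} {p10}
  A34: {p3,p4} {p5} {p9}
  A35: {p4} {p10}
  A45: {p4}
  A125: {p7}
  A134: {p5}
  A234: {p4} {p9}
  A235: {p4} {p10}
  A245: {p4}
  A345: {p4}
  A2345: {p4}
C dims 17,19,8,1; δ0: rk 12, SNF 1^12; δ1: rk 7, SNF 1^7; δ2: rk 1, SNF 1^1
degree 0: 17−12−0 = 5 → Ȟ^0 ≅ Z^5
degree 1: 19−7−12 = 0 → Ȟ^1 ≅ 0
degree 2: 8−1−7 = 0 → Ȟ^2 ≅ 0


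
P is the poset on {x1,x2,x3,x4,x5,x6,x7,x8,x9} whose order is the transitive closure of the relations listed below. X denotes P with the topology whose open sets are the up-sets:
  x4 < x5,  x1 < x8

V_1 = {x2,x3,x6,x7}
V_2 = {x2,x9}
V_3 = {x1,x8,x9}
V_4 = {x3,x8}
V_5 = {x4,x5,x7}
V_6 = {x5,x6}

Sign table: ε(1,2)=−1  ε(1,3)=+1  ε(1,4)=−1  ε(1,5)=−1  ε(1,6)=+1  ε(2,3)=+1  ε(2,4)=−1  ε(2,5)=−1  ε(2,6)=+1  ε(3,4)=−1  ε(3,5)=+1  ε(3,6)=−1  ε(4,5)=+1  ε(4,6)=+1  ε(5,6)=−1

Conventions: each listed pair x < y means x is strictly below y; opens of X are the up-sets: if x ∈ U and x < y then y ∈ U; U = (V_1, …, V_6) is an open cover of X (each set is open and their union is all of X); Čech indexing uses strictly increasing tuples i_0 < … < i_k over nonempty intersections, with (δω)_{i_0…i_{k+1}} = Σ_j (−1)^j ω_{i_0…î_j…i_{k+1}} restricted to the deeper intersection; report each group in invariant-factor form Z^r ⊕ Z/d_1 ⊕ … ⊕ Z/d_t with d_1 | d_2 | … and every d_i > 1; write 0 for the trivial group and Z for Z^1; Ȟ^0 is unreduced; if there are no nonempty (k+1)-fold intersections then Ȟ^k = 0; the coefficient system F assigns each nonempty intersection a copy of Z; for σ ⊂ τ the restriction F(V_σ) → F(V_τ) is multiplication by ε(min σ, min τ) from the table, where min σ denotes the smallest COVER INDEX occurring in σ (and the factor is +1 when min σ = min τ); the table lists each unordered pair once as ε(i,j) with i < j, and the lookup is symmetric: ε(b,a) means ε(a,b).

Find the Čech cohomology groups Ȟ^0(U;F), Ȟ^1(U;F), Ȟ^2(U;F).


Ȟ^0 ≅ 0,  Ȟ^1 ≅ Z ⊕ Z/2,  Ȟ^2 ≅ 0

intersection data:
  V12={x2} V14={x3} V15={x7} V16={x6} V23={x9} V34={x8} V56={x5}
C dims 6,7; δ0: rk 6, SNF 1^5·2
Ȟ^0 = (6 − 6) − 0 = 0, so Ȟ^0 ≅ 0
Ȟ^1 = (7 − 0) − 6 = 1 plus torsion [2], so Ȟ^1 ≅ Z ⊕ Z/2
Ȟ^2 = (0 − 0) − 0 = 0, so Ȟ^2 ≅ 0


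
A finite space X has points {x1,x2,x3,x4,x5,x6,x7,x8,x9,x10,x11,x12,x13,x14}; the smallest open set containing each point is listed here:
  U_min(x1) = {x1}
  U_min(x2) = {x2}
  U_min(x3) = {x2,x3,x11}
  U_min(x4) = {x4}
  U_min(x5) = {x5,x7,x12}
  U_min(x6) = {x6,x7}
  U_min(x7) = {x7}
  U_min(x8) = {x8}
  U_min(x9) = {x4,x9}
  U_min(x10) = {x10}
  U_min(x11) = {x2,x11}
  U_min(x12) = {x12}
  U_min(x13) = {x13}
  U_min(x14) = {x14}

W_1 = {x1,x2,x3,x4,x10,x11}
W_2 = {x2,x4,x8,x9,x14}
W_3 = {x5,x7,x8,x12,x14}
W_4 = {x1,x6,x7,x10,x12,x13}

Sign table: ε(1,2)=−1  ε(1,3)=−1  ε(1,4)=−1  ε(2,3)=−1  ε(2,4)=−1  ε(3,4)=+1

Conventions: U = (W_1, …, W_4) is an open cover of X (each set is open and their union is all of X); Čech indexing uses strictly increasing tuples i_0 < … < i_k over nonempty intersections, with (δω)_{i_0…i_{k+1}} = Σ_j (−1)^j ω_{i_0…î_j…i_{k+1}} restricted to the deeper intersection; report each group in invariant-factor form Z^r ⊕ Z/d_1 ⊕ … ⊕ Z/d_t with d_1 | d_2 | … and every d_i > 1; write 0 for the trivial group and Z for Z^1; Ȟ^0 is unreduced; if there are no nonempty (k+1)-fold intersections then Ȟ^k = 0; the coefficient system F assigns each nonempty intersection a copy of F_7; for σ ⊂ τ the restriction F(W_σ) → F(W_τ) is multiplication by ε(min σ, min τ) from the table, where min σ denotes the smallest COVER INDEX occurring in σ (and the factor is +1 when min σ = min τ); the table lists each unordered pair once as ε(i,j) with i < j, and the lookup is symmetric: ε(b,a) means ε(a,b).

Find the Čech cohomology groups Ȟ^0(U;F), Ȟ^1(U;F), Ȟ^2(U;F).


nonempty overlaps:
  W12={x2,x4} W14={x1,x10} W23={x8,x14} W34={x7,x12}
C dims 4,4; δ0: rk_F7 4
degree 0: 4−4−0 = 0 → Ȟ^0 ≅ 0
degree 1: 4−0−4 = 0 → Ȟ^1 ≅ 0
degree 2: 0−0−0 = 0 → Ȟ^2 ≅ 0

Ȟ^0(U;F) ≅ 0, Ȟ^1(U;F) ≅ 0 and Ȟ^2(U;F) ≅ 0


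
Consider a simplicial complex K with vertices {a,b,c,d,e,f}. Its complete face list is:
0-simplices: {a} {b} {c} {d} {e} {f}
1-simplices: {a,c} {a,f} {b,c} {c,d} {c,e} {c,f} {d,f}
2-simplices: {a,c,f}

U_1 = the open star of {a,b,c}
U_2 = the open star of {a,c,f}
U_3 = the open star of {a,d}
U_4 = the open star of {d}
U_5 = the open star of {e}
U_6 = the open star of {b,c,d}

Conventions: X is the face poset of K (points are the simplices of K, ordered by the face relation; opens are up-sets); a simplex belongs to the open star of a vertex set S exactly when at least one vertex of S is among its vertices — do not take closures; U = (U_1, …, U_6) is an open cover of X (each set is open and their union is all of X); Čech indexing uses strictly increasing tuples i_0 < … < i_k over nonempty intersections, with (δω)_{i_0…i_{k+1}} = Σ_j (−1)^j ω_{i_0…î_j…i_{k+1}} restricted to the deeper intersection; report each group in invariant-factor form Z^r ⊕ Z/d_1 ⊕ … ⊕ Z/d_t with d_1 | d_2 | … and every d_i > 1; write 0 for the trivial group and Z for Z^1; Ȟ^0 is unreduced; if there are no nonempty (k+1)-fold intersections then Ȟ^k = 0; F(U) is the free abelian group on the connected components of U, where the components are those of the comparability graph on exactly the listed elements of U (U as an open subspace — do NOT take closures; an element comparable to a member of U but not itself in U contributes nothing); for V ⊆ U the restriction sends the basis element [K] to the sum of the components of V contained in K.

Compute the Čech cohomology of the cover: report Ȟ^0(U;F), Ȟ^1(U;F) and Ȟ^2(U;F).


cover nerve:
  U1={{a},{b},{c},{a,c},{a,f},{b,c},{c,d},{c,e},{c,f},{a,c,f}} U2={{a},{c},{f},{a,c},{a,f},{b,c},{c,d},{c,e},{c,f},{d,f},{a,c,f}} U3={{a},{d},{a,c},{a,f},{c,d},{d,f},{a,c,f}} U4={{d},{c,d},{d,f}} U5={{e},{c,e}} U6={{b},{c},{d},{a,c},{b,c},{c,d},{c,e},{c,f},{d,f},{a,c,f}}
  U12={{a},{c},{a,c},{a,f},{b,c},{c,d},{c,e},{c,f},{a,c,f}} U13={{a},{a,c},{a,f},{c,d},{a,c,f}} U14={{c,d}} U15={{c,e}} U16={{b},{c},{a,c},{b,c},{c,d},{c,e},{c,f},{a,c,f}} U23={{a},{a,c},{a,f},{c,d},{d,f},{a,c,f}} U24={{c,d},{d,f}} U25={{c,e}} U26={{c},{a,c},{b,c},{c,d},{c,e},{c,f},{d,f},{a,c,f}} U34={{d},{c,d},{d,f}} U36={{d},{a,c},{c,d},{d,f},{a,c,f}} U46={{d},{c,d},{d,f}} U56={{c,e}}
  U123={{a},{a,c},{a,f},{c,d},{a,c,f}} U124={{c,d}} U125={{c,e}} U126={{c},{a,c},{b,c},{c,d},{c,e},{c,f},{a,c,f}} U134={{c,d}} U136={{a,c},{c,d},{a,c,f}} U146={{c,d}} U156={{c,e}} U234={{c,d},{d,f}} U236={{a,c},{c,d},{d,f},{a,c,f}} U246={{c,d},{d,f}} U256={{c,e}} U346={{d},{c,d},{d,f}}
  U1234={{c,d}} U1236={{a,c},{c,d},{a,c,f}} U1246={{c,d}} U1256={{c,e}} U1346={{c,d}} U2346={{c,d},{d,f}}
  U12346={{c,d}}
components per intersection:
  U1: {{a},{b},{c},{a,c},{a,f},{b,c},{c,d},{c,e},{c,f},{a,c,f}}
  U2: {{a},{c},{f},{a,c},{a,f},{b,c},{c,d},{c,e},{c,f},{d,f},{a,c,f}}
  U3: {{a},{a,c},{a,f},{a,c,f}} {{d},{c,d},{d,f}}
  U4: {{d},{c,d},{d,f}}
  U5: {{e},{c,e}}
  U6: {{b},{c},{d},{a,c},{b,c},{c,d},{c,e},{c,f},{d,f},{a,c,f}}
  U12: {{a},{c},{a,c},{a,f},{b,c},{c,d},{c,e},{c,f},{a,c,f}}
  U13: {{a},{a,c},{a,f},{a,c,f}} {{c,d}}
  U14: {{c,d}}
  U15: {{c,e}}
  U16: {{b},{c},{a,c},{b,c},{c,d},{c,e},{c,f},{a,c,f}}
  U23: {{a},{a,c},{a,f},{a,c,f}} {{c,d}} {{d,f}}
  U24: {{c,d}} {{d,f}}
  U25: {{c,e}}
  U26: {{c},{a,c},{b,c},{c,d},{c,e},{c,f},{a,c,f}} {{d,f}}
  U34: {{d},{c,d},{d,f}}
  U36: {{d},{c,d},{d,f}} {{a,c},{a,c,f}}
  U46: {{d},{c,d},{d,f}}
  U56: {{c,e}}
  U123: {{a},{a,c},{a,f},{a,c,f}} {{c,d}}
  U124: {{c,d}}
  U125: {{c,e}}
  U126: {{c},{a,c},{b,c},{c,d},{c,e},{c,f},{a,c,f}}
  U134: {{c,d}}
  U136: {{a,c},{a,c,f}} {{c,d}}
  U146: {{c,d}}
  U156: {{c,e}}
  U234: {{c,d}} {{d,f}}
  U236: {{a,c},{a,c,f}} {{c,d}} {{d,f}}
  U246: {{c,d}} {{d,f}}
  U256: {{c,e}}
  U346: {{d},{c,d},{d,f}}
  U1234: {{c,d}}
  U1236: {{a,c},{a,c,f}} {{c,d}}
  U1246: {{c,d}}
  U1256: {{c,e}}
  U1346: {{c,d}}
  U2346: {{c,d}} {{d,f}}
  U12346: {{c,d}}
C dims 7,19,19,8; δ0: rk 6, SNF 1^6; δ1: rk 12, SNF 1^12; δ2: rk 7, SNF 1^7
Ȟ^0: (7−6)−0=1 ⇒ Z
Ȟ^1: (19−12)−6=1 ⇒ Z
Ȟ^2: (19−7)−12=0 ⇒ 0

Ȟ^0 ≅ Z, Ȟ^1 ≅ Z and Ȟ^2 ≅ 0


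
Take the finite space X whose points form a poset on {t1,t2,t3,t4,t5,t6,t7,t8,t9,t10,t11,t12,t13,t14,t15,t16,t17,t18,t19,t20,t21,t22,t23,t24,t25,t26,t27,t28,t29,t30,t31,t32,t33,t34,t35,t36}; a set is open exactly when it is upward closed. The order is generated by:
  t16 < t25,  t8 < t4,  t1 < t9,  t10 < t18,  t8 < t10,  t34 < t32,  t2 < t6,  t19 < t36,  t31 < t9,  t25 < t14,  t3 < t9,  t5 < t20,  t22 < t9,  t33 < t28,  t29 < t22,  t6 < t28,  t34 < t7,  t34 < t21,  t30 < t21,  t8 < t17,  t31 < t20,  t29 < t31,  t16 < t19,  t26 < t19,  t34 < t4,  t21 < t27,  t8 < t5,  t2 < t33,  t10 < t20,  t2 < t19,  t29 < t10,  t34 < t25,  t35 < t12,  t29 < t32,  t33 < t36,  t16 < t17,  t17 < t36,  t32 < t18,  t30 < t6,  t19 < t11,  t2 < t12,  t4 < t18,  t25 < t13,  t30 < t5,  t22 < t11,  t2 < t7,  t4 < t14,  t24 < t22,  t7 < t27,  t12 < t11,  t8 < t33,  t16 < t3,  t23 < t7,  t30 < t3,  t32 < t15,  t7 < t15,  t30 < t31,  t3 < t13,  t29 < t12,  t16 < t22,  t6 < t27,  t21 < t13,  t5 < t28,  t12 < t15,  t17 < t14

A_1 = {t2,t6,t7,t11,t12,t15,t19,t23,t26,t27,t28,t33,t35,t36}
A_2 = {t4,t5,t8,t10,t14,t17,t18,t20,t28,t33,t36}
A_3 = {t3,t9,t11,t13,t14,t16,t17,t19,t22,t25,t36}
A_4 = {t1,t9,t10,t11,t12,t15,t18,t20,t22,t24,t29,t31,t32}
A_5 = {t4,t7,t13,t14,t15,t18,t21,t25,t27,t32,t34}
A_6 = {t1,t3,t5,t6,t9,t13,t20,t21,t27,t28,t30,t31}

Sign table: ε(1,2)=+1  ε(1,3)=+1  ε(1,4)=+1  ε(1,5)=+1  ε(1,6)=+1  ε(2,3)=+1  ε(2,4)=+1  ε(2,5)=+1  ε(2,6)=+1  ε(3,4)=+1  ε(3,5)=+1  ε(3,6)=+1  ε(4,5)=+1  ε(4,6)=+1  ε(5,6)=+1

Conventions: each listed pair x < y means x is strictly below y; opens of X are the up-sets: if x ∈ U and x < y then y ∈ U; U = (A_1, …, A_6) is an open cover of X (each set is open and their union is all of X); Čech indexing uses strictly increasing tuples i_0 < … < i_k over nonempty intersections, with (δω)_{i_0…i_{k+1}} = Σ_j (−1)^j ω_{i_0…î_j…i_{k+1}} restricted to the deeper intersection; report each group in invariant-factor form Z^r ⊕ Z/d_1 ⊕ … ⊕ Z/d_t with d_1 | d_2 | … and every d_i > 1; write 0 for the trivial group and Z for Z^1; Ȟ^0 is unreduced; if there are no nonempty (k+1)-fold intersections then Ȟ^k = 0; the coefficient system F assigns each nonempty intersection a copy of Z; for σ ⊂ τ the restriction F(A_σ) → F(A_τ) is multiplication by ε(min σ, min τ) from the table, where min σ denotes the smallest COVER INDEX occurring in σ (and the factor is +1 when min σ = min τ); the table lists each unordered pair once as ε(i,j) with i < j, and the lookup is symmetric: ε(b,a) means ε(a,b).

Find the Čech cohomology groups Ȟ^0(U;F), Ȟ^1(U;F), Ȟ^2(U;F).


Ȟ^0 ≅ Z, Ȟ^1 ≅ 0 and Ȟ^2 ≅ Z/2

nonempty intersections:
  A12={t28,t33,t36} A13={t11,t19,t36} A14={t11,t12,t15} A15={t7,t15,t27} A16={t6,t27,t28} A23={t14,t17,t36} A24={t10,t18,t20} A25={t4,t14,t18} A26={t5,t20,t28} A34={t9,t11,t22} A35={t13,t14,t25} A36={t3,t9,t13} A45={t15,t18,t32} A46={t1,t9,t20,t31} A56={t13,t21,t27}
  A123={t36} A126={t28} A134={t11} A145={t15} A156={t27} A235={t14} A245={t18} A246={t20} A346={t9} A356={t13}
C dims 6,15,10; δ0: rk 5, SNF 1^5; δ1: rk 10, SNF 1^9·2
Ȟ^0: (6−5)−0=1 ⇒ Z
Ȟ^1: (15−10)−5=0 ⇒ 0
Ȟ^2: (10−0)−10=0 plus torsion [2] ⇒ Z/2


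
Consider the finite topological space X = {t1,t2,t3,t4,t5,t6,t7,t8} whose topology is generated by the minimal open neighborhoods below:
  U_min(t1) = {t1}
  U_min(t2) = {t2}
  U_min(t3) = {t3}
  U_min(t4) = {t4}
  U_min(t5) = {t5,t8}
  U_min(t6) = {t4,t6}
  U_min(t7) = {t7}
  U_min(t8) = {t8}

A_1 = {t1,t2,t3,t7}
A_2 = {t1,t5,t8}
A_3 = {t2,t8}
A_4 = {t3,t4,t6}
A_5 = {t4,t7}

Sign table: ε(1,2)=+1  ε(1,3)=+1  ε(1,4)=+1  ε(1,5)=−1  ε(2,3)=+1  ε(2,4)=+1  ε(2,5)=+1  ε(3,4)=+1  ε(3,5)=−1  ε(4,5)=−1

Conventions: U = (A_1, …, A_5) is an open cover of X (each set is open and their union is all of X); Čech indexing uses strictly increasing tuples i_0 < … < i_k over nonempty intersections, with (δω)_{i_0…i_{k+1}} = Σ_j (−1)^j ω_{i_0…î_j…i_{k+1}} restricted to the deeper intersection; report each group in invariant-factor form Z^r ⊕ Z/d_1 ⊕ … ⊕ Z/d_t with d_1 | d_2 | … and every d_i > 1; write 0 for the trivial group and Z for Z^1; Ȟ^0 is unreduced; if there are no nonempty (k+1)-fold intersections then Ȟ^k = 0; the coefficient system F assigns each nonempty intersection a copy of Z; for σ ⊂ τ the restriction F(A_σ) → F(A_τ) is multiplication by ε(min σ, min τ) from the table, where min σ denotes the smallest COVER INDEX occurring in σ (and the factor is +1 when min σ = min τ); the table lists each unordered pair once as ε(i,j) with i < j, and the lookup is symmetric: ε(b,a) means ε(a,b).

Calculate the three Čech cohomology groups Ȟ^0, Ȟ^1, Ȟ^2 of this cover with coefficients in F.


Ȟ^0(U;F) ≅ Z, Ȟ^1(U;F) ≅ Z^2 and Ȟ^2(U;F) ≅ 0

nerve of the cover:
  A12={t1} A13={t2} A14={t3} A15={t7} A23={t8} A45={t4}
C dims 5,6; δ0: rk 4, SNF 1^4
Ȟ^0 = (5 − 4) − 0 = 1, so Ȟ^0 ≅ Z
Ȟ^1 = (6 − 0) − 4 = 2, so Ȟ^1 ≅ Z^2
Ȟ^2 = (0 − 0) − 0 = 0, so Ȟ^2 ≅ 0


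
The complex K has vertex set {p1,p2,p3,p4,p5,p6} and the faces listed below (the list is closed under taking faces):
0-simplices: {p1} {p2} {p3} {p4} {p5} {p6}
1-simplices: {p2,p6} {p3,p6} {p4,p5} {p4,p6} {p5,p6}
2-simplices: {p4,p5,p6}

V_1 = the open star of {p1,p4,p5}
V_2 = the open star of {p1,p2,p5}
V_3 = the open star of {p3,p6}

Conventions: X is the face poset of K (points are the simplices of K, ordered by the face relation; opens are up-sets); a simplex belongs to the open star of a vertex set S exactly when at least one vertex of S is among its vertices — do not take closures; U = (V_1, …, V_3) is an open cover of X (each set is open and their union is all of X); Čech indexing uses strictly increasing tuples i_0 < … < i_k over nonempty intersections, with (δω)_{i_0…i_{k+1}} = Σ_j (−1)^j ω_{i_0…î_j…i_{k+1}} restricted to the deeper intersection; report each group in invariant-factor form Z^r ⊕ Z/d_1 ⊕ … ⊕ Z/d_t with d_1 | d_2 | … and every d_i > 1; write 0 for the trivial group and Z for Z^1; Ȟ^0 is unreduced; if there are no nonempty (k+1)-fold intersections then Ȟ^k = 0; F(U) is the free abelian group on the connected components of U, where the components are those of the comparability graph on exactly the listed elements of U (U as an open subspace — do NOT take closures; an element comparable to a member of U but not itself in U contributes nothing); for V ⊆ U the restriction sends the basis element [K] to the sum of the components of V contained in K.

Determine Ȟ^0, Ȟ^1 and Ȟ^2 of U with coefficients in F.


nonempty overlaps:
  V1={{p1},{p4},{p5},{p4,p5},{p4,p6},{p5,p6},{p4,p5,p6}} V2={{p1},{p2},{p5},{p2,p6},{p4,p5},{p5,p6},{p4,p5,p6}} V3={{p3},{p6},{p2,p6},{p3,p6},{p4,p6},{p5,p6},{p4,p5,p6}}
  V12={{p1},{p5},{p4,p5},{p5,p6},{p4,p5,p6}} V13={{p4,p6},{p5,p6},{p4,p5,p6}} V23={{p2,p6},{p5,p6},{p4,p5,p6}}
  V123={{p5,p6},{p4,p5,p6}}
components per intersection:
  V1: {{p1}} {{p4},{p5},{p4,p5},{p4,p6},{p5,p6},{p4,p5,p6}}
  V2: {{p1}} {{p2},{p2,p6}} {{p5},{p4,p5},{p5,p6},{p4,p5,p6}}
  V3: {{p3},{p6},{p2,p6},{p3,p6},{p4,p6},{p5,p6},{p4,p5,p6}}
  V12: {{p1}} {{p5},{p4,p5},{p5,p6},{p4,p5,p6}}
  V13: {{p4,p6},{p5,p6},{p4,p5,p6}}
  V23: {{p2,p6}} {{p5,p6},{p4,p5,p6}}
  V123: {{p5,p6},{p4,p5,p6}}
C dims 6,5,1; δ0: rk 4, SNF 1^4; δ1: rk 1, SNF 1^1
degree 0: 6−4−0 = 2 → Ȟ^0 ≅ Z^2
degree 1: 5−1−4 = 0 → Ȟ^1 ≅ 0
degree 2: 1−0−1 = 0 → Ȟ^2 ≅ 0

Ȟ^0 = Z^2, Ȟ^1 = 0, Ȟ^2 = 0


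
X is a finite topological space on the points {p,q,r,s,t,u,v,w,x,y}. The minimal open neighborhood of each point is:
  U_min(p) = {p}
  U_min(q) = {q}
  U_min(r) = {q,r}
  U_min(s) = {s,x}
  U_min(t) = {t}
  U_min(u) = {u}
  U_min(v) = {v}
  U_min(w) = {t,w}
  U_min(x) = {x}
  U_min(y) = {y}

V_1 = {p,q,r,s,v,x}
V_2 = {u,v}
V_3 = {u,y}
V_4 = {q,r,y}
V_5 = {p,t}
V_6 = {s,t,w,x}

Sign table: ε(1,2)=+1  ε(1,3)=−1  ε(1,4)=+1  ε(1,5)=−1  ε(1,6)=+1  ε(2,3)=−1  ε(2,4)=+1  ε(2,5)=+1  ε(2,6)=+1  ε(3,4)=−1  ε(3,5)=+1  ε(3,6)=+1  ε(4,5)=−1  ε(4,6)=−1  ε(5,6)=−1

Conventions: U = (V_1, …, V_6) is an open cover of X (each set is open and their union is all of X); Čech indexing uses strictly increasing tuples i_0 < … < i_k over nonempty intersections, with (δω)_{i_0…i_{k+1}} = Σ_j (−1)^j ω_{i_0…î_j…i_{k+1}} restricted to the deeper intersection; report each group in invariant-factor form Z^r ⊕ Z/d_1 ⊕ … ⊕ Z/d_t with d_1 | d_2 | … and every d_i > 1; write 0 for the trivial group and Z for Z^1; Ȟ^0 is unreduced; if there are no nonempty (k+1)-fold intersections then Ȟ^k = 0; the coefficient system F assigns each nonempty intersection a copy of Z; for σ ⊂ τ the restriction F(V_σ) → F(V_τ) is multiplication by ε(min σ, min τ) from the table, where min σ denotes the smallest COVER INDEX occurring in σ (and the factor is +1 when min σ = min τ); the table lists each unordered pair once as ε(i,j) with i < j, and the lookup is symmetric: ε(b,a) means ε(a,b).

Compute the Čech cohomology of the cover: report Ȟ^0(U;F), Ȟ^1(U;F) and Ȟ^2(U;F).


nonempty intersections:
  V12={v} V14={q,r} V15={p} V16={s,x} V23={u} V34={y} V56={t}
C dims 6,7; δ0: rk 5, SNF 1^5
Ȟ^0: (6−5)−0=1 ⇒ Z
Ȟ^1: (7−0)−5=2 ⇒ Z^2
Ȟ^2: (0−0)−0=0 ⇒ 0

Ȟ^0(U;F) ≅ Z; Ȟ^1(U;F) ≅ Z^2; Ȟ^2(U;F) ≅ 0
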